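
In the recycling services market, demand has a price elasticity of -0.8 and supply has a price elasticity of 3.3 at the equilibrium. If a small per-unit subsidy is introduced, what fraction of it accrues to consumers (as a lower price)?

Consumer share = 33/41

For a small subsidy around the equilibrium, the benefit split depends on the relative slopes, which at a point are proportional to the elasticities.
Buyer share = εs/(εs + |εd|) = 3.3/(3.3 + 0.8) = 33/41; seller share = |εd|/(εs + |εd|) = 8/41.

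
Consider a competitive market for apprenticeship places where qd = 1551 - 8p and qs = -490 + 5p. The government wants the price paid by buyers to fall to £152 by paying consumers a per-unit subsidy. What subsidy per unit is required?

Required subsidy s = £13 per unit

At a buyer price of 152, quantity demanded is 1551 − 8·152 = 335.
Sellers supply 335 only when they receive ps with -490 + 5·ps = 335, i.e. ps = 165.
s = ps − pb = 165 − 152 = 13.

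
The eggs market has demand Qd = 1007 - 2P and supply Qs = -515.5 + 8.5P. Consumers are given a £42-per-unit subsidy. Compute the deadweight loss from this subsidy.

Deadweight loss = £1428

Pre-subsidy: 1007 - 2P = -515.5 + 8.5P gives P* = 145, Q* = 717.
With the rebate, buyers effectively pay Pb = Ps − 42, where Ps is the price sellers receive.
Demand in terms of Ps becomes Qd = 1007 − 2(Ps − 42) = 1091 - 2Ps. Setting this equal to supply: 1091 - 2Ps = -515.5 + 8.5Ps, so Ps = 153.
Buyers pay Pb = 153 − 42 = 111; Q' = -515.5 + 8.5·153 = 785.
The subsidy expands output by 785 − 717 = 68 past the efficient level; on those units the gap between marginal cost and willingness to pay runs from 0 up to 42.
DWL = ½ × 42 × 68 = 1428.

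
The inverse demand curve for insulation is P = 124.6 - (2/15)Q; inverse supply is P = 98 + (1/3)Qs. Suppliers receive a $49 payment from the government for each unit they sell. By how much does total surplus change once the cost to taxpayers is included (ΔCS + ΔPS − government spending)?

Pre-subsidy: 124.6 - (2/15)Q = 98 + (1/3)Q gives Q* = 57 and P* = 117.
With the subsidy, sellers receive Ps = Pb + 49 for each unit, where Pb is the price buyers pay.
On the curves, Pb = 124.6 - (2/15)Q and Ps = 98 + (1/3)Q; the wedge Ps − Pb = 49 gives 98 + (1/3)Q − (124.6 - (2/15)Q) = 49, so Q' = 162.
Then Pb = 124.6 − (2/15)·162 = 103 and Ps = 98 + (1/3)·162 = 152.
ΔCS = ½(57 + 162)(117 − 103) = 1533; ΔPS = ½(57 + 162)(152 − 117) = 3832.5.
Government spending = 49 × 162 = 7938.
Net change = 1533 + 3832.5 − 7938 = -2572.5. The loss equals the DWL triangle ½·49·105.

Net change in total surplus = -$2572.5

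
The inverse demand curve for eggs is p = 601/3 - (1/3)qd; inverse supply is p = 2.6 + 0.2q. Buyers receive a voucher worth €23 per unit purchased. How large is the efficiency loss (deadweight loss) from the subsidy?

Pre-subsidy: 601/3 - (1/3)q = 2.6 + 0.2q gives q* = 370.75 and p* = 76.75.
With the rebate, buyers effectively pay pb = ps − 23, where ps is the price sellers receive.
On the curves, pb = 601/3 - (1/3)q and ps = 2.6 + 0.2q; the wedge ps − pb = 23 gives 2.6 + 0.2q − (601/3 - (1/3)q) = 23, so q' = 413.875.
Then pb = 601/3 − (1/3)·413.875 = 62.375 and ps = 2.6 + 0.2·413.875 = 85.375.
The subsidy expands output by 413.875 − 370.75 = 43.125 past the efficient level; on those units the gap between marginal cost and willingness to pay runs from 0 up to 23.
DWL = ½ × 23 × 43.125 = 495.9375.

Deadweight loss = €495.9375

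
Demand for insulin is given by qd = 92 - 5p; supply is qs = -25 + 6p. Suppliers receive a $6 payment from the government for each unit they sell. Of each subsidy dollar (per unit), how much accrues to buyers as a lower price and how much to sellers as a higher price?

Buyers gain 36/11 per unit; sellers gain 30/11 per unit

Pre-subsidy: 92 - 5p = -25 + 6p gives p* = 117/11, q* = 427/11.
With the subsidy, sellers receive ps = pb + 6 for each unit, where pb is the price buyers pay.
Supply in terms of pb becomes qs = -25 + 6(pb + 6) = 11 + 6pb. Setting this equal to demand: 92 - 5pb = 11 + 6pb, so pb = 81/11.
Sellers receive ps = 81/11 + 6 = 147/11; q' = 92 − 5·(81/11) = 607/11.
Buyers' price falls by p* − pb = 117/11 − 81/11 = 36/11; sellers' price rises by ps − p* = 147/11 − 117/11 = 30/11.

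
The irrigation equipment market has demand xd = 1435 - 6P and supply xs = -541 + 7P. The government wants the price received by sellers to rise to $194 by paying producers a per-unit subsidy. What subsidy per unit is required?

Required subsidy s = $91 per unit

At a seller price of 194, quantity supplied is -541 + 7·194 = 817.
Buyers absorb 817 only when they pay Pb with 1435 − 6·Pb = 817, i.e. Pb = 103.
s = Ps − Pb = 194 − 103 = 91.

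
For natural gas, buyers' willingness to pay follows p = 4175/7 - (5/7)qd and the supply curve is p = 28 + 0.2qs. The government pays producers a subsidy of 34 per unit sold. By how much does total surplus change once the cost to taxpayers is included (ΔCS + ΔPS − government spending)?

Net change in total surplus = -632.1875

Pre-subsidy: 4175/7 - (5/7)q = 28 + 0.2q gives q* = 621.71875 and p* = 152.34375.
With the subsidy, sellers receive ps = pb + 34 for each unit, where pb is the price buyers pay.
On the curves, pb = 4175/7 - (5/7)q and ps = 28 + 0.2q; the wedge ps − pb = 34 gives 28 + 0.2q − (4175/7 - (5/7)q) = 34, so q' = 658.90625.
Then pb = 4175/7 − (5/7)·658.90625 = 125.78125 and ps = 28 + 0.2·658.90625 = 159.78125.
ΔCS = ½(621.71875 + 658.90625)(152.34375 − 125.78125) = 17008.30078125; ΔPS = ½(621.71875 + 658.90625)(159.78125 − 152.34375) = 4762.32421875.
Government spending = 34 × 658.90625 = 22402.8125.
Net change = 17008.30078125 + 4762.32421875 − 22402.8125 = -632.1875. The loss equals the DWL triangle ½·34·37.1875.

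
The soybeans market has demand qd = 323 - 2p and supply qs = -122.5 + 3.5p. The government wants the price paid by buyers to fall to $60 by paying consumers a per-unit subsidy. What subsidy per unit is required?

At a buyer price of 60, quantity demanded is 323 − 2·60 = 203.
Sellers supply 203 only when they receive ps with -122.5 + 3.5·ps = 203, i.e. ps = 93.
s = ps − pb = 93 − 60 = 33.

Required subsidy s = $33 per unit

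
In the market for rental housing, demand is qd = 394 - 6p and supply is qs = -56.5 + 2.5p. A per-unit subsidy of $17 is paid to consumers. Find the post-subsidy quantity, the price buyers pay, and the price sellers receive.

Pre-subsidy: 394 - 6p = -56.5 + 2.5p gives p* = 53, q* = 76.
With the rebate, buyers effectively pay pb = ps − 17, where ps is the price sellers receive.
Demand in terms of ps becomes qd = 394 − 6(ps − 17) = 496 - 6ps. Setting this equal to supply: 496 - 6ps = -56.5 + 2.5ps, so ps = 65.
Buyers pay pb = 65 − 17 = 48; q' = -56.5 + 2.5·65 = 106.

q' = 106; buyers pay $48; sellers receive $65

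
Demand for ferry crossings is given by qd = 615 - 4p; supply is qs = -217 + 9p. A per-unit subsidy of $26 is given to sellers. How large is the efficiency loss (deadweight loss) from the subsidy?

Pre-subsidy: 615 - 4p = -217 + 9p gives p* = 64, q* = 359.
With the subsidy, sellers receive ps = pb + 26 for each unit, where pb is the price buyers pay.
Supply in terms of pb becomes qs = -217 + 9(pb + 26) = 17 + 9pb. Setting this equal to demand: 615 - 4pb = 17 + 9pb, so pb = 46.
Sellers receive ps = 46 + 26 = 72; q' = 615 − 4·46 = 431.
The subsidy expands output by 431 − 359 = 72 past the efficient level; on those units the gap between marginal cost and willingness to pay runs from 0 up to 26.
DWL = ½ × 26 × 72 = 936.

Deadweight loss = $936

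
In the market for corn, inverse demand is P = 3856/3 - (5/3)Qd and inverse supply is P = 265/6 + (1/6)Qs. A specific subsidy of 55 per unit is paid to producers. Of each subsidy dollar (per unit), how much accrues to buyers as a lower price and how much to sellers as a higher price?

Buyers gain 50 per unit; sellers gain 5 per unit

Pre-subsidy: 3856/3 - (5/3)Q = 265/6 + (1/6)Q gives Q* = 677 and P* = 157.
With the subsidy, sellers receive Ps = Pb + 55 for each unit, where Pb is the price buyers pay.
On the curves, Pb = 3856/3 - (5/3)Q and Ps = 265/6 + (1/6)Q; the wedge Ps − Pb = 55 gives 265/6 + (1/6)Q − (3856/3 - (5/3)Q) = 55, so Q' = 707.
Then Pb = 3856/3 − (5/3)·707 = 107 and Ps = 265/6 + (1/6)·707 = 162.
Buyers' price falls by P* − Pb = 157 − 107 = 50; sellers' price rises by Ps − P* = 162 − 157 = 5.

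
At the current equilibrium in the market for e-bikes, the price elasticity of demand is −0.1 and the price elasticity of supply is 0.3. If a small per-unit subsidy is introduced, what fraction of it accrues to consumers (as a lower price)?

For a small subsidy around the equilibrium, the benefit split depends on the relative slopes, which at a point are proportional to the elasticities.
Buyer share = εs/(εs + |εd|) = 0.3/(0.3 + 0.1) = 0.75; seller share = |εd|/(εs + |εd|) = 0.25.

Consumer share = 0.75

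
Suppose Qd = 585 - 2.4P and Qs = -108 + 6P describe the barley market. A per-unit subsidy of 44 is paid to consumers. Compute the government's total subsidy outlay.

Government cost = 142428/7

Pre-subsidy: 585 - 2.4P = -108 + 6P gives P* = 82.5, Q* = 387.
With the rebate, buyers effectively pay Pb = Ps − 44, where Ps is the price sellers receive.
Demand in terms of Ps becomes Qd = 585 − 2.4(Ps − 44) = 690.6 - 2.4Ps. Setting this equal to supply: 690.6 - 2.4Ps = -108 + 6Ps, so Ps = 1331/14.
Buyers pay Pb = 1331/14 − 44 = 715/14; Q' = -108 + 6·(1331/14) = 3237/7.
Government outlay = subsidy × quantity = 44 × 3237/7 = 142428/7.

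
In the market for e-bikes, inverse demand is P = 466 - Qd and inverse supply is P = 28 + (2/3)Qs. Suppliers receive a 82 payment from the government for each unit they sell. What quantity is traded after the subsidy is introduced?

Q' = 312

Pre-subsidy: 466 - Q = 28 + (2/3)Q gives Q* = 262.8 and P* = 203.2.
With the subsidy, sellers receive Ps = Pb + 82 for each unit, where Pb is the price buyers pay.
On the curves, Pb = 466 - Q and Ps = 28 + (2/3)Q; the wedge Ps − Pb = 82 gives 28 + (2/3)Q − (466 - Q) = 82, so Q' = 312.
Then Pb = 466 − 1·312 = 154 and Ps = 28 + (2/3)·312 = 236.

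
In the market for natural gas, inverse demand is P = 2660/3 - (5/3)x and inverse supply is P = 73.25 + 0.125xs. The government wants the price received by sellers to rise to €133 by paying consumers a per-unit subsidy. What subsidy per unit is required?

At a seller price of 133, quantity supplied is -586 + 8·133 = 478.
Buyers absorb 478 only when they pay Pb = 2660/3 − (5/3)·478 = 90.
s = Ps − Pb = 133 − 90 = 43.

Required subsidy s = €43 per unit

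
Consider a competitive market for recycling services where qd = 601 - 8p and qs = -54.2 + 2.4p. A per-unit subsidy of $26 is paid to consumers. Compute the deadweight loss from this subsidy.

Deadweight loss = $624

Pre-subsidy: 601 - 8p = -54.2 + 2.4p gives p* = 63, q* = 97.
With the rebate, buyers effectively pay pb = ps − 26, where ps is the price sellers receive.
Demand in terms of ps becomes qd = 601 − 8(ps − 26) = 809 - 8ps. Setting this equal to supply: 809 - 8ps = -54.2 + 2.4ps, so ps = 83.
Buyers pay pb = 83 − 26 = 57; q' = -54.2 + 2.4·83 = 145.
The subsidy expands output by 145 − 97 = 48 past the efficient level; on those units the gap between marginal cost and willingness to pay runs from 0 up to 26.
DWL = ½ × 26 × 48 = 624.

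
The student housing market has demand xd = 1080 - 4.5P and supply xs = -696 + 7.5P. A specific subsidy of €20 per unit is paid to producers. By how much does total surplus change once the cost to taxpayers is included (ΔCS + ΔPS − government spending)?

Pre-subsidy: 1080 - 4.5P = -696 + 7.5P gives P* = 148, x* = 414.
With the subsidy, sellers receive Ps = Pb + 20 for each unit, where Pb is the price buyers pay.
Supply in terms of Pb becomes xs = -696 + 7.5(Pb + 20) = -546 + 7.5Pb. Setting this equal to demand: 1080 - 4.5Pb = -546 + 7.5Pb, so Pb = 135.5.
Sellers receive Ps = 135.5 + 20 = 155.5; x' = 1080 − 4.5·135.5 = 470.25.
ΔCS = ½(414 + 470.25)(148 − 135.5) = 5526.5625; ΔPS = ½(414 + 470.25)(155.5 − 148) = 3315.9375.
Government spending = 20 × 470.25 = 9405.
Net change = 5526.5625 + 3315.9375 − 9405 = -562.5. The loss equals the DWL triangle ½·20·56.25.

Net change in total surplus = -€562.5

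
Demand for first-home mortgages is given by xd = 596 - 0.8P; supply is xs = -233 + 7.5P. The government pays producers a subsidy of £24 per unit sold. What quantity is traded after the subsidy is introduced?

Pre-subsidy: 596 - 0.8P = -233 + 7.5P gives P* = 8290/83, x* = 42836/83.
With the subsidy, sellers receive Ps = Pb + 24 for each unit, where Pb is the price buyers pay.
Supply in terms of Pb becomes xs = -233 + 7.5(Pb + 24) = -53 + 7.5Pb. Setting this equal to demand: 596 - 0.8Pb = -53 + 7.5Pb, so Pb = 6490/83.
Sellers receive Ps = 6490/83 + 24 = 8482/83; x' = 596 − 0.8·(6490/83) = 44276/83.

x' = 44276/83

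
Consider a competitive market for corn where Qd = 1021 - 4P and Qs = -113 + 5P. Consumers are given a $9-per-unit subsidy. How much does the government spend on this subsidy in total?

Pre-subsidy: 1021 - 4P = -113 + 5P gives P* = 126, Q* = 517.
With the rebate, buyers effectively pay Pb = Ps − 9, where Ps is the price sellers receive.
Demand in terms of Ps becomes Qd = 1021 − 4(Ps − 9) = 1057 - 4Ps. Setting this equal to supply: 1057 - 4Ps = -113 + 5Ps, so Ps = 130.
Buyers pay Pb = 130 − 9 = 121; Q' = -113 + 5·130 = 537.
Government outlay = subsidy × quantity = 9 × 537 = 4833.

Government cost = $4833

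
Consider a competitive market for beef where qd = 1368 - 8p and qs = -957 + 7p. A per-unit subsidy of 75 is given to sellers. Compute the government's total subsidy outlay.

Pre-subsidy: 1368 - 8p = -957 + 7p gives p* = 155, q* = 128.
With the subsidy, sellers receive ps = pb + 75 for each unit, where pb is the price buyers pay.
Supply in terms of pb becomes qs = -957 + 7(pb + 75) = -432 + 7pb. Setting this equal to demand: 1368 - 8pb = -432 + 7pb, so pb = 120.
Sellers receive ps = 120 + 75 = 195; q' = 1368 − 8·120 = 408.
Government outlay = subsidy × quantity = 75 × 408 = 30600.

Government cost = 30600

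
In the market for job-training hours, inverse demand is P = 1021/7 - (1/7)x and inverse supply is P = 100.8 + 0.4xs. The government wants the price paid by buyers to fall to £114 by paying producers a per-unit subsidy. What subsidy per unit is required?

Required subsidy s = £76 per unit

At a buyer price of 114, quantity demanded is 1021 − 7·114 = 223.
Sellers supply 223 only when they receive Ps = 100.8 + 0.4·223 = 190.
s = Ps − Pb = 190 − 114 = 76.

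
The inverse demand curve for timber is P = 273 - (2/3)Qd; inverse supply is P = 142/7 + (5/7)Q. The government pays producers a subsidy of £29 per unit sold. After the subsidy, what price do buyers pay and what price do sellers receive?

Buyers pay £137; sellers receive £166

Pre-subsidy: 273 - (2/3)Q = 142/7 + (5/7)Q gives Q* = 183 and P* = 151.
With the subsidy, sellers receive Ps = Pb + 29 for each unit, where Pb is the price buyers pay.
On the curves, Pb = 273 - (2/3)Q and Ps = 142/7 + (5/7)Q; the wedge Ps − Pb = 29 gives 142/7 + (5/7)Q − (273 - (2/3)Q) = 29, so Q' = 204.
Then Pb = 273 − (2/3)·204 = 137 and Ps = 142/7 + (5/7)·204 = 166.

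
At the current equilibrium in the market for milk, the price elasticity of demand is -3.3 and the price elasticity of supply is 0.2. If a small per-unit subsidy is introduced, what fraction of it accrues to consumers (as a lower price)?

For a small subsidy around the equilibrium, the benefit split depends on the relative slopes, which at a point are proportional to the elasticities.
Buyer share = εs/(εs + |εd|) = 0.2/(0.2 + 3.3) = 2/35; seller share = |εd|/(εs + |εd|) = 33/35.

Consumer share = 2/35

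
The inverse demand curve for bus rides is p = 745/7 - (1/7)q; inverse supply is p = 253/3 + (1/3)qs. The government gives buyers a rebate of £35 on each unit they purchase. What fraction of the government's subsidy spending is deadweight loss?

DWL / government spending = 735/2398

Pre-subsidy: 745/7 - (1/7)q = 253/3 + (1/3)q gives q* = 46.4 and p* = 99.8.
With the rebate, buyers effectively pay pb = ps − 35, where ps is the price sellers receive.
On the curves, pb = 745/7 - (1/7)q and ps = 253/3 + (1/3)q; the wedge ps − pb = 35 gives 253/3 + (1/3)q − (745/7 - (1/7)q) = 35, so q' = 119.9.
Then pb = 745/7 − (1/7)·119.9 = 89.3 and ps = 253/3 + (1/3)·119.9 = 124.3.
ΔCS = ½(46.4 + 119.9)(99.8 − 89.3) = 873.075; ΔPS = ½(46.4 + 119.9)(124.3 − 99.8) = 2037.175.
Government spending = 35 × 119.9 = 4196.5.
DWL = ½ × 35 × (119.9 − 46.4) = 1286.25; fraction = 1286.25 / 4196.5 = 735/2398.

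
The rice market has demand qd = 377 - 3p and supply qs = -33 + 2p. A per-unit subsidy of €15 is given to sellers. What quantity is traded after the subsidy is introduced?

Pre-subsidy: 377 - 3p = -33 + 2p gives p* = 82, q* = 131.
With the subsidy, sellers receive ps = pb + 15 for each unit, where pb is the price buyers pay.
Supply in terms of pb becomes qs = -33 + 2(pb + 15) = -3 + 2pb. Setting this equal to demand: 377 - 3pb = -3 + 2pb, so pb = 76.
Sellers receive ps = 76 + 15 = 91; q' = 377 − 3·76 = 149.

q' = 149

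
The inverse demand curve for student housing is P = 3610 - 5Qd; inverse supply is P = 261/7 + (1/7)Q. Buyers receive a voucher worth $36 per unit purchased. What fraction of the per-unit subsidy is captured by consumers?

Pre-subsidy: 3610 - 5Q = 261/7 + (1/7)Q gives Q* = 25009/36 and P* = 4915/36.
With the rebate, buyers effectively pay Pb = Ps − 36, where Ps is the price sellers receive.
On the curves, Pb = 3610 - 5Q and Ps = 261/7 + (1/7)Q; the wedge Ps − Pb = 36 gives 261/7 + (1/7)Q − (3610 - 5Q) = 36, so Q' = 25261/36.
Then Pb = 3610 − 5·(25261/36) = 3655/36 and Ps = 261/7 + (1/7)·(25261/36) = 4951/36.
Buyers' price falls by P* − Pb = 4915/36 − 3655/36 = 35; sellers' price rises by Ps − P* = 4951/36 − 4915/36 = 1.
So consumers capture 35/36 = 35/36 of each unit of subsidy.

Consumer share = 35/36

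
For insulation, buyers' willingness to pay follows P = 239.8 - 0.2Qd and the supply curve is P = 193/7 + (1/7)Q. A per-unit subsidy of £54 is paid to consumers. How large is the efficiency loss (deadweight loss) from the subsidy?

Deadweight loss = £4252.5

Pre-subsidy: 239.8 - 0.2Q = 193/7 + (1/7)Q gives Q* = 619 and P* = 116.
With the rebate, buyers effectively pay Pb = Ps − 54, where Ps is the price sellers receive.
On the curves, Pb = 239.8 - 0.2Q and Ps = 193/7 + (1/7)Q; the wedge Ps − Pb = 54 gives 193/7 + (1/7)Q − (239.8 - 0.2Q) = 54, so Q' = 776.5.
Then Pb = 239.8 − 0.2·776.5 = 84.5 and Ps = 193/7 + (1/7)·776.5 = 138.5.
The subsidy expands output by 776.5 − 619 = 157.5 past the efficient level; on those units the gap between marginal cost and willingness to pay runs from 0 up to 54.
DWL = ½ × 54 × 157.5 = 4252.5.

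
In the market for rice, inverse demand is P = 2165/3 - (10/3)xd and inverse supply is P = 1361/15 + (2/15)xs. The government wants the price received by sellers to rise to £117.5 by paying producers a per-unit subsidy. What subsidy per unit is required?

At a seller price of 117.5, quantity supplied is -680.5 + 7.5·117.5 = 200.75.
Buyers absorb 200.75 only when they pay Pb = 2165/3 − (10/3)·200.75 = 52.5.
s = Ps − Pb = 117.5 − 52.5 = 65.

Required subsidy s = £65 per unit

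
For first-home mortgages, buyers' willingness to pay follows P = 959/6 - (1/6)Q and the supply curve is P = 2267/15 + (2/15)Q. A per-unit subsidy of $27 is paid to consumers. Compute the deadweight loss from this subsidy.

Pre-subsidy: 959/6 - (1/6)Q = 2267/15 + (2/15)Q gives Q* = 29 and P* = 155.
With the rebate, buyers effectively pay Pb = Ps − 27, where Ps is the price sellers receive.
On the curves, Pb = 959/6 - (1/6)Q and Ps = 2267/15 + (2/15)Q; the wedge Ps − Pb = 27 gives 2267/15 + (2/15)Q − (959/6 - (1/6)Q) = 27, so Q' = 119.
Then Pb = 959/6 − (1/6)·119 = 140 and Ps = 2267/15 + (2/15)·119 = 167.
The subsidy expands output by 119 − 29 = 90 past the efficient level; on those units the gap between marginal cost and willingness to pay runs from 0 up to 27.
DWL = ½ × 27 × 90 = 1215.

Deadweight loss = $1215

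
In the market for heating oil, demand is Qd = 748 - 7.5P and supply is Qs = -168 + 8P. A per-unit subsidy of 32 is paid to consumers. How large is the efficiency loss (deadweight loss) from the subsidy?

Pre-subsidy: 748 - 7.5P = -168 + 8P gives P* = 1832/31, Q* = 9448/31.
With the rebate, buyers effectively pay Pb = Ps − 32, where Ps is the price sellers receive.
Demand in terms of Ps becomes Qd = 748 − 7.5(Ps − 32) = 988 - 7.5Ps. Setting this equal to supply: 988 - 7.5Ps = -168 + 8Ps, so Ps = 2312/31.
Buyers pay Pb = 2312/31 − 32 = 1320/31; Q' = -168 + 8·(2312/31) = 13288/31.
The subsidy expands output by 13288/31 − 9448/31 = 3840/31 past the efficient level; on those units the gap between marginal cost and willingness to pay runs from 0 up to 32.
DWL = ½ × 32 × 3840/31 = 61440/31.

Deadweight loss = 61440/31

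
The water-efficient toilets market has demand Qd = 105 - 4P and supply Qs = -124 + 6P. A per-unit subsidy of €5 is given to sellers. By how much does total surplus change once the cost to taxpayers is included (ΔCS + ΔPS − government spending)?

Pre-subsidy: 105 - 4P = -124 + 6P gives P* = 22.9, Q* = 13.4.
With the subsidy, sellers receive Ps = Pb + 5 for each unit, where Pb is the price buyers pay.
Supply in terms of Pb becomes Qs = -124 + 6(Pb + 5) = -94 + 6Pb. Setting this equal to demand: 105 - 4Pb = -94 + 6Pb, so Pb = 19.9.
Sellers receive Ps = 19.9 + 5 = 24.9; Q' = 105 − 4·19.9 = 25.4.
ΔCS = ½(13.4 + 25.4)(22.9 − 19.9) = 58.2; ΔPS = ½(13.4 + 25.4)(24.9 − 22.9) = 38.8.
Government spending = 5 × 25.4 = 127.
Net change = 58.2 + 38.8 − 127 = -30. The loss equals the DWL triangle ½·5·12.

Net change in total surplus = -€30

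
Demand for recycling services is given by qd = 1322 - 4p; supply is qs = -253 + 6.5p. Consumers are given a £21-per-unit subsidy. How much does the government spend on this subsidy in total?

Pre-subsidy: 1322 - 4p = -253 + 6.5p gives p* = 150, q* = 722.
With the rebate, buyers effectively pay pb = ps − 21, where ps is the price sellers receive.
Demand in terms of ps becomes qd = 1322 − 4(ps − 21) = 1406 - 4ps. Setting this equal to supply: 1406 - 4ps = -253 + 6.5ps, so ps = 158.
Buyers pay pb = 158 − 21 = 137; q' = -253 + 6.5·158 = 774.
Government outlay = subsidy × quantity = 21 × 774 = 16254.

Government cost = £16254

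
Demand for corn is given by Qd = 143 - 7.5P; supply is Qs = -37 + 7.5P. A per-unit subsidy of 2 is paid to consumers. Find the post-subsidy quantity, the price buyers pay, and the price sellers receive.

Pre-subsidy: 143 - 7.5P = -37 + 7.5P gives P* = 12, Q* = 53.
With the rebate, buyers effectively pay Pb = Ps − 2, where Ps is the price sellers receive.
Demand in terms of Ps becomes Qd = 143 − 7.5(Ps − 2) = 158 - 7.5Ps. Setting this equal to supply: 158 - 7.5Ps = -37 + 7.5Ps, so Ps = 13.
Buyers pay Pb = 13 − 2 = 11; Q' = -37 + 7.5·13 = 60.5.

Q' = 60.5; buyers pay 11; sellers receive 13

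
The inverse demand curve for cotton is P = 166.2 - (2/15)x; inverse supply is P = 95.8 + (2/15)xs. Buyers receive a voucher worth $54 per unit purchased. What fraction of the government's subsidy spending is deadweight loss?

DWL / government spending = 135/622

Pre-subsidy: 166.2 - (2/15)x = 95.8 + (2/15)x gives x* = 264 and P* = 131.
With the rebate, buyers effectively pay Pb = Ps − 54, where Ps is the price sellers receive.
On the curves, Pb = 166.2 - (2/15)x and Ps = 95.8 + (2/15)x; the wedge Ps − Pb = 54 gives 95.8 + (2/15)x − (166.2 - (2/15)x) = 54, so x' = 466.5.
Then Pb = 166.2 − (2/15)·466.5 = 104 and Ps = 95.8 + (2/15)·466.5 = 158.
ΔCS = ½(264 + 466.5)(131 − 104) = 9861.75; ΔPS = ½(264 + 466.5)(158 − 131) = 9861.75.
Government spending = 54 × 466.5 = 25191.
DWL = ½ × 54 × (466.5 − 264) = 5467.5; fraction = 5467.5 / 25191 = 135/622.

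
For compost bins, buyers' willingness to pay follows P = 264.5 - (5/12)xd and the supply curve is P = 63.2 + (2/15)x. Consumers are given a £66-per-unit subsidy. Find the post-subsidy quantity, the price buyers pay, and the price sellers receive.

x' = 486; buyers pay £62; sellers receive £128

Pre-subsidy: 264.5 - (5/12)x = 63.2 + (2/15)x gives x* = 366 and P* = 112.
With the rebate, buyers effectively pay Pb = Ps − 66, where Ps is the price sellers receive.
On the curves, Pb = 264.5 - (5/12)x and Ps = 63.2 + (2/15)x; the wedge Ps − Pb = 66 gives 63.2 + (2/15)x − (264.5 - (5/12)x) = 66, so x' = 486.
Then Pb = 264.5 − (5/12)·486 = 62 and Ps = 63.2 + (2/15)·486 = 128.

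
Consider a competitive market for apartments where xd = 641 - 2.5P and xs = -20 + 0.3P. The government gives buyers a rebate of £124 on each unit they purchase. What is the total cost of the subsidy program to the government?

Pre-subsidy: 641 - 2.5P = -20 + 0.3P gives P* = 3305/14, x* = 1423/28.
With the rebate, buyers effectively pay Pb = Ps − 124, where Ps is the price sellers receive.
Demand in terms of Ps becomes xd = 641 − 2.5(Ps − 124) = 951 - 2.5Ps. Setting this equal to supply: 951 - 2.5Ps = -20 + 0.3Ps, so Ps = 4855/14.
Buyers pay Pb = 4855/14 − 124 = 3119/14; x' = -20 + 0.3·(4855/14) = 2353/28.
Government outlay = subsidy × quantity = 124 × 2353/28 = 72943/7.

Government cost = 72943/7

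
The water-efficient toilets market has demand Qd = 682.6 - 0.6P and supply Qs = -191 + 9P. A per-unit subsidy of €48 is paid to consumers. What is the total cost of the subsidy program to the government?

Pre-subsidy: 682.6 - 0.6P = -191 + 9P gives P* = 91, Q* = 628.
With the rebate, buyers effectively pay Pb = Ps − 48, where Ps is the price sellers receive.
Demand in terms of Ps becomes Qd = 682.6 − 0.6(Ps − 48) = 711.4 - 0.6Ps. Setting this equal to supply: 711.4 - 0.6Ps = -191 + 9Ps, so Ps = 94.
Buyers pay Pb = 94 − 48 = 46; Q' = -191 + 9·94 = 655.
Government outlay = subsidy × quantity = 48 × 655 = 31440.

Government cost = €31440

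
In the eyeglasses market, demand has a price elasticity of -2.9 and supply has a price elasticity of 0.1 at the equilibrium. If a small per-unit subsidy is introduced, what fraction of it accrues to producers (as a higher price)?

Producer share = 29/30

For a small subsidy around the equilibrium, the benefit split depends on the relative slopes, which at a point are proportional to the elasticities.
Buyer share = εs/(εs + |εd|) = 0.1/(0.1 + 2.9) = 1/30; seller share = |εd|/(εs + |εd|) = 29/30.
So producers capture 29/30 of the subsidy.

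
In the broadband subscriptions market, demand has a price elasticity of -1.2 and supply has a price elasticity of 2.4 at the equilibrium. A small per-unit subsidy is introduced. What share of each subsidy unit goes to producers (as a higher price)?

Producer share = 1/3

For a small subsidy around the equilibrium, the benefit split depends on the relative slopes, which at a point are proportional to the elasticities.
Buyer share = εs/(εs + |εd|) = 2.4/(2.4 + 1.2) = 2/3; seller share = |εd|/(εs + |εd|) = 1/3.
So producers capture 1/3 of the subsidy.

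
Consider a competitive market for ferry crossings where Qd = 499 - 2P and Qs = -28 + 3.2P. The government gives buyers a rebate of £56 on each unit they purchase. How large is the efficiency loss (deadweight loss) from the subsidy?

Pre-subsidy: 499 - 2P = -28 + 3.2P gives P* = 2635/26, Q* = 3852/13.
With the rebate, buyers effectively pay Pb = Ps − 56, where Ps is the price sellers receive.
Demand in terms of Ps becomes Qd = 499 − 2(Ps − 56) = 611 - 2Ps. Setting this equal to supply: 611 - 2Ps = -28 + 3.2Ps, so Ps = 3195/26.
Buyers pay Pb = 3195/26 − 56 = 1739/26; Q' = -28 + 3.2·(3195/26) = 4748/13.
The subsidy expands output by 4748/13 − 3852/13 = 896/13 past the efficient level; on those units the gap between marginal cost and willingness to pay runs from 0 up to 56.
DWL = ½ × 56 × 896/13 = 25088/13.

Deadweight loss = 25088/13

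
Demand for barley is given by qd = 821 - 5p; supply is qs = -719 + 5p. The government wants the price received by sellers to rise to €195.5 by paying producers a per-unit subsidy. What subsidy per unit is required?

At a seller price of 195.5, quantity supplied is -719 + 5·195.5 = 258.5.
Buyers absorb 258.5 only when they pay pb with 821 − 5·pb = 258.5, i.e. pb = 112.5.
s = ps − pb = 195.5 − 112.5 = 83.

Required subsidy s = €83 per unit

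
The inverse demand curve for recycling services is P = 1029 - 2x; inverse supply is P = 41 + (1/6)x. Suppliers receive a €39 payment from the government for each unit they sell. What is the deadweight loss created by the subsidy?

Deadweight loss = €351

Pre-subsidy: 1029 - 2x = 41 + (1/6)x gives x* = 456 and P* = 117.
With the subsidy, sellers receive Ps = Pb + 39 for each unit, where Pb is the price buyers pay.
On the curves, Pb = 1029 - 2x and Ps = 41 + (1/6)x; the wedge Ps − Pb = 39 gives 41 + (1/6)x − (1029 - 2x) = 39, so x' = 474.
Then Pb = 1029 − 2·474 = 81 and Ps = 41 + (1/6)·474 = 120.
The subsidy expands output by 474 − 456 = 18 past the efficient level; on those units the gap between marginal cost and willingness to pay runs from 0 up to 39.
DWL = ½ × 39 × 18 = 351.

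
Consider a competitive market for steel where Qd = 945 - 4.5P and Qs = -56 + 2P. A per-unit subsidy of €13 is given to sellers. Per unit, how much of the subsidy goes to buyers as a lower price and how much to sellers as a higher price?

Buyers gain €4 per unit; sellers gain €9 per unit

Pre-subsidy: 945 - 4.5P = -56 + 2P gives P* = 154, Q* = 252.
With the subsidy, sellers receive Ps = Pb + 13 for each unit, where Pb is the price buyers pay.
Supply in terms of Pb becomes Qs = -56 + 2(Pb + 13) = -30 + 2Pb. Setting this equal to demand: 945 - 4.5Pb = -30 + 2Pb, so Pb = 150.
Sellers receive Ps = 150 + 13 = 163; Q' = 945 − 4.5·150 = 270.
Buyers' price falls by P* − Pb = 154 − 150 = 4; sellers' price rises by Ps − P* = 163 − 154 = 9.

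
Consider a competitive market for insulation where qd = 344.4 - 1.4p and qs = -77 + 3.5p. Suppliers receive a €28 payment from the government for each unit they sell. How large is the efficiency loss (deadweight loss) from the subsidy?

Deadweight loss = €392

Pre-subsidy: 344.4 - 1.4p = -77 + 3.5p gives p* = 86, q* = 224.
With the subsidy, sellers receive ps = pb + 28 for each unit, where pb is the price buyers pay.
Supply in terms of pb becomes qs = -77 + 3.5(pb + 28) = 21 + 3.5pb. Setting this equal to demand: 344.4 - 1.4pb = 21 + 3.5pb, so pb = 66.
Sellers receive ps = 66 + 28 = 94; q' = 344.4 − 1.4·66 = 252.
The subsidy expands output by 252 − 224 = 28 past the efficient level; on those units the gap between marginal cost and willingness to pay runs from 0 up to 28.
DWL = ½ × 28 × 28 = 392.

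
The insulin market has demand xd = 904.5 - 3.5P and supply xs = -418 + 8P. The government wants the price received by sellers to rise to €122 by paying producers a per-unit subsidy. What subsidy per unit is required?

At a seller price of 122, quantity supplied is -418 + 8·122 = 558.
Buyers absorb 558 only when they pay Pb with 904.5 − 3.5·Pb = 558, i.e. Pb = 99.
s = Ps − Pb = 122 − 99 = 23.

Required subsidy s = €23 per unit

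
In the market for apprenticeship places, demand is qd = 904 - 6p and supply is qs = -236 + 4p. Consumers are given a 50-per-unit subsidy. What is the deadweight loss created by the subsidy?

Pre-subsidy: 904 - 6p = -236 + 4p gives p* = 114, q* = 220.
With the rebate, buyers effectively pay pb = ps − 50, where ps is the price sellers receive.
Demand in terms of ps becomes qd = 904 − 6(ps − 50) = 1204 - 6ps. Setting this equal to supply: 1204 - 6ps = -236 + 4ps, so ps = 144.
Buyers pay pb = 144 − 50 = 94; q' = -236 + 4·144 = 340.
The subsidy expands output by 340 − 220 = 120 past the efficient level; on those units the gap between marginal cost and willingness to pay runs from 0 up to 50.
DWL = ½ × 50 × 120 = 3000.

Deadweight loss = 3000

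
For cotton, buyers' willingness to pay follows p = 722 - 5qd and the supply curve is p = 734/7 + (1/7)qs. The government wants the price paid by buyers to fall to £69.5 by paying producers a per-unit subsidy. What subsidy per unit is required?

Required subsidy s = £54 per unit

At a buyer price of 69.5, quantity demanded is 144.4 − 0.2·69.5 = 130.5.
Sellers supply 130.5 only when they receive ps = 734/7 + (1/7)·130.5 = 123.5.
s = ps − pb = 123.5 − 69.5 = 54.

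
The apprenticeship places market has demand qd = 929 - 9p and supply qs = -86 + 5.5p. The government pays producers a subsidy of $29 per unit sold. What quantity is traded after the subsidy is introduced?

Pre-subsidy: 929 - 9p = -86 + 5.5p gives p* = 70, q* = 299.
With the subsidy, sellers receive ps = pb + 29 for each unit, where pb is the price buyers pay.
Supply in terms of pb becomes qs = -86 + 5.5(pb + 29) = 73.5 + 5.5pb. Setting this equal to demand: 929 - 9pb = 73.5 + 5.5pb, so pb = 59.
Sellers receive ps = 59 + 29 = 88; q' = 929 − 9·59 = 398.

q' = 398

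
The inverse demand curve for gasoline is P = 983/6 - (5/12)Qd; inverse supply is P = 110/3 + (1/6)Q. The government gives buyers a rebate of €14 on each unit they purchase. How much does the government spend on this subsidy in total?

Government cost = €3388

Pre-subsidy: 983/6 - (5/12)Q = 110/3 + (1/6)Q gives Q* = 218 and P* = 73.
With the rebate, buyers effectively pay Pb = Ps − 14, where Ps is the price sellers receive.
On the curves, Pb = 983/6 - (5/12)Q and Ps = 110/3 + (1/6)Q; the wedge Ps − Pb = 14 gives 110/3 + (1/6)Q − (983/6 - (5/12)Q) = 14, so Q' = 242.
Then Pb = 983/6 − (5/12)·242 = 63 and Ps = 110/3 + (1/6)·242 = 77.
Government outlay = subsidy × quantity = 14 × 242 = 3388.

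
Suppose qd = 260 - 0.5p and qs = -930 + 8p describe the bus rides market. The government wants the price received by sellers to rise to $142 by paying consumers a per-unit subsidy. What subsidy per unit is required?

Required subsidy s = $34 per unit

At a seller price of 142, quantity supplied is -930 + 8·142 = 206.
Buyers absorb 206 only when they pay pb with 260 − 0.5·pb = 206, i.e. pb = 108.
s = ps − pb = 142 − 108 = 34.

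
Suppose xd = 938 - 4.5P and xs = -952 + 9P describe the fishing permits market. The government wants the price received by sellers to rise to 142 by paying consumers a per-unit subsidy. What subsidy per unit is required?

Required subsidy s = 6 per unit

At a seller price of 142, quantity supplied is -952 + 9·142 = 326.
Buyers absorb 326 only when they pay Pb with 938 − 4.5·Pb = 326, i.e. Pb = 136.
s = Ps − Pb = 142 − 136 = 6.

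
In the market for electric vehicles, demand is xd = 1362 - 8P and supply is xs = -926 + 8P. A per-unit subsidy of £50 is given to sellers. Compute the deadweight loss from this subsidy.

Pre-subsidy: 1362 - 8P = -926 + 8P gives P* = 143, x* = 218.
With the subsidy, sellers receive Ps = Pb + 50 for each unit, where Pb is the price buyers pay.
Supply in terms of Pb becomes xs = -926 + 8(Pb + 50) = -526 + 8Pb. Setting this equal to demand: 1362 - 8Pb = -526 + 8Pb, so Pb = 118.
Sellers receive Ps = 118 + 50 = 168; x' = 1362 − 8·118 = 418.
The subsidy expands output by 418 − 218 = 200 past the efficient level; on those units the gap between marginal cost and willingness to pay runs from 0 up to 50.
DWL = ½ × 50 × 200 = 5000.

Deadweight loss = £5000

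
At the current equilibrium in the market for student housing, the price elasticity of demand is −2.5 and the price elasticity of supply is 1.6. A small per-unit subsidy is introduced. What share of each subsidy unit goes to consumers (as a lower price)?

Consumer share = 16/41

For a small subsidy around the equilibrium, the benefit split depends on the relative slopes, which at a point are proportional to the elasticities.
Buyer share = εs/(εs + |εd|) = 1.6/(1.6 + 2.5) = 16/41; seller share = |εd|/(εs + |εd|) = 25/41.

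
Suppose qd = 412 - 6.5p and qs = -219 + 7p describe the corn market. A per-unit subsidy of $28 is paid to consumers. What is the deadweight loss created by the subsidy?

Deadweight loss = 35672/27

Pre-subsidy: 412 - 6.5p = -219 + 7p gives p* = 1262/27, q* = 2921/27.
With the rebate, buyers effectively pay pb = ps − 28, where ps is the price sellers receive.
Demand in terms of ps becomes qd = 412 − 6.5(ps − 28) = 594 - 6.5ps. Setting this equal to supply: 594 - 6.5ps = -219 + 7ps, so ps = 542/9.
Buyers pay pb = 542/9 − 28 = 290/9; q' = -219 + 7·(542/9) = 1823/9.
The subsidy expands output by 1823/9 − 2921/27 = 2548/27 past the efficient level; on those units the gap between marginal cost and willingness to pay runs from 0 up to 28.
DWL = ½ × 28 × 2548/27 = 35672/27.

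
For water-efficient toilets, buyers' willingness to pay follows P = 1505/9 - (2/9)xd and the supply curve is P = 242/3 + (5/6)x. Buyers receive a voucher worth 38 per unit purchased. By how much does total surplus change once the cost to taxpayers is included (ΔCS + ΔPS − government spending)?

Net change in total surplus = -684

Pre-subsidy: 1505/9 - (2/9)x = 242/3 + (5/6)x gives x* = 82 and P* = 149.
With the rebate, buyers effectively pay Pb = Ps − 38, where Ps is the price sellers receive.
On the curves, Pb = 1505/9 - (2/9)x and Ps = 242/3 + (5/6)x; the wedge Ps − Pb = 38 gives 242/3 + (5/6)x − (1505/9 - (2/9)x) = 38, so x' = 118.
Then Pb = 1505/9 − (2/9)·118 = 141 and Ps = 242/3 + (5/6)·118 = 179.
ΔCS = ½(82 + 118)(149 − 141) = 800; ΔPS = ½(82 + 118)(179 − 149) = 3000.
Government spending = 38 × 118 = 4484.
Net change = 800 + 3000 − 4484 = -684. The loss equals the DWL triangle ½·38·36.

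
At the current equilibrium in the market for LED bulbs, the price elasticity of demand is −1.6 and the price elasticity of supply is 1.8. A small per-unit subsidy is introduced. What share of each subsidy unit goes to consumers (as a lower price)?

Consumer share = 9/17

For a small subsidy around the equilibrium, the benefit split depends on the relative slopes, which at a point are proportional to the elasticities.
Buyer share = εs/(εs + |εd|) = 1.8/(1.8 + 1.6) = 9/17; seller share = |εd|/(εs + |εd|) = 8/17.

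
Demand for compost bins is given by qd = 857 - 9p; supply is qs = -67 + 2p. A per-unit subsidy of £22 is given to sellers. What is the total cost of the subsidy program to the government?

Government cost = £3014

Pre-subsidy: 857 - 9p = -67 + 2p gives p* = 84, q* = 101.
With the subsidy, sellers receive ps = pb + 22 for each unit, where pb is the price buyers pay.
Supply in terms of pb becomes qs = -67 + 2(pb + 22) = -23 + 2pb. Setting this equal to demand: 857 - 9pb = -23 + 2pb, so pb = 80.
Sellers receive ps = 80 + 22 = 102; q' = 857 − 9·80 = 137.
Government outlay = subsidy × quantity = 22 × 137 = 3014.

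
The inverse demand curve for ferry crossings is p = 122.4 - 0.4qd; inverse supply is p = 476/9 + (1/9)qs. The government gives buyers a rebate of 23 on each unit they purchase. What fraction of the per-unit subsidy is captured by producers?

Pre-subsidy: 122.4 - 0.4q = 476/9 + (1/9)q gives q* = 136 and p* = 68.
With the rebate, buyers effectively pay pb = ps − 23, where ps is the price sellers receive.
On the curves, pb = 122.4 - 0.4q and ps = 476/9 + (1/9)q; the wedge ps − pb = 23 gives 476/9 + (1/9)q − (122.4 - 0.4q) = 23, so q' = 181.
Then pb = 122.4 − 0.4·181 = 50 and ps = 476/9 + (1/9)·181 = 73.
Buyers' price falls by p* − pb = 68 − 50 = 18; sellers' price rises by ps − p* = 73 − 68 = 5.
So producers capture 5/23 = 5/23 of each unit of subsidy.

Producer share = 5/23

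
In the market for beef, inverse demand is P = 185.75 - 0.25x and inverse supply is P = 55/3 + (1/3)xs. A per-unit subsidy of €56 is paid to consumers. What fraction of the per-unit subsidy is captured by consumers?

Consumer share = 3/7

Pre-subsidy: 185.75 - 0.25x = 55/3 + (1/3)x gives x* = 287 and P* = 114.
With the rebate, buyers effectively pay Pb = Ps − 56, where Ps is the price sellers receive.
On the curves, Pb = 185.75 - 0.25x and Ps = 55/3 + (1/3)x; the wedge Ps − Pb = 56 gives 55/3 + (1/3)x − (185.75 - 0.25x) = 56, so x' = 383.
Then Pb = 185.75 − 0.25·383 = 90 and Ps = 55/3 + (1/3)·383 = 146.
Buyers' price falls by P* − Pb = 114 − 90 = 24; sellers' price rises by Ps − P* = 146 − 114 = 32.
So consumers capture 24/56 = 3/7 of each unit of subsidy.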